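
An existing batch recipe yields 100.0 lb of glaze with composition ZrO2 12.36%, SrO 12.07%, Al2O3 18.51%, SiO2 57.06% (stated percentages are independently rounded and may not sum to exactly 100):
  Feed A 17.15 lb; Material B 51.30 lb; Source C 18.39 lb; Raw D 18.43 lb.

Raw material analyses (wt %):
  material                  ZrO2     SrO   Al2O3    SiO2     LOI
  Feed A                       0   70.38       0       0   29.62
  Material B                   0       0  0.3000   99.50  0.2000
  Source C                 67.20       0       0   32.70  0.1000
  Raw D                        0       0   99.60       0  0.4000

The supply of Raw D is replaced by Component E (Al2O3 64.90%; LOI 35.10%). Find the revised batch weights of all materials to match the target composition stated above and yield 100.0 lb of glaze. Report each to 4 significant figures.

Intermediates appear rounded off to 4 significant digits alongside each step. The working math carries full precision end to end — every reported result is rounded just once; all derived quantities are re-derived from the weighed amounts at 100.0 lb of glass in exact precision (ignition loss, the four compositions, the totals, glass mass, the yield) exactly as printed in question or answer.
Oxide-by-oxide targets in 100.0 lb glaze:
  ZrO2: 12.36% × 100.0 = 12.36 lb
  SrO: 12.07% × 100.0 = 12.07 lb
  Al2O3: 18.51% × 100.0 = 18.51 lb
  SiO2: 57.06% × 100.0 = 57.06 lb
Oxide-by-oxide audit on the weights just shown, versus the basis set out (every target is met by its sum once rounding is allowed for):
  ZrO2: 18.39·0.6720 = 12.36 lb (target 12.36 lb)
  SrO: 17.15·0.7038 = 12.07 lb (target 12.07 lb)
  Al2O3: 51.30·0.003000 + 28.28·0.6490 = 18.51 lb (target 18.51 lb)
  SiO2: 51.30·0.9950 + 18.39·0.3270 = 57.06 lb (target 57.06 lb)
Glass mass check: total charge less LOI = 99.99 lb (oxide target masses add up to 100.0 lb; against the stated basis, 100.0 lb — deltas are rounding alone).
Batch grand total — Σ batch = 115.1 lb; the LOI term Σ batch·LOI equals 15.13 lb; yield: glass divided by total = 86.86%.

Revised batch per 100.0 lb glaze:
  Feed A: 17.15 lb
  Material B: 51.30 lb
  Source C: 18.39 lb
  Component E: 28.28 lb
Total batch = 115.1 lb; LOI loss = 15.13 lb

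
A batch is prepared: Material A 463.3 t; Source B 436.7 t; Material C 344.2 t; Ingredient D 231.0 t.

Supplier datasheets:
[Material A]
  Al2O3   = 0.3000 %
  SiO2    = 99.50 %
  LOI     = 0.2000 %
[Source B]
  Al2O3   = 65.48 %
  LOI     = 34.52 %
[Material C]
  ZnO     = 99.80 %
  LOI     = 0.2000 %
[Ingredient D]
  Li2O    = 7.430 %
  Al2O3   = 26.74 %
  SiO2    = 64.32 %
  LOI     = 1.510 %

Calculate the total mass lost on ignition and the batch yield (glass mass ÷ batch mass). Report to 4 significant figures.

LOI loss = 155.9 t; glass = 1319 t; yield = 89.44%

The intermediate values are shown rounded to four significant figures as written — all internal work maintains exact precision in every operation. A single rounding produces every reported figure — the derived quantities are carried in exact precision (four oxide percentages, the totals, the yield, ignition loss, glass mass) using the weight values at 1319 t of glass as written in the problem or answer text.
Each material's LOI contribution:
  Material A: 463.3 × 0.002000 = 0.9266 t
  Source B: 436.7 × 0.3452 = 150.7 t
  Material C: 344.2 × 0.002000 = 0.6884 t
  Ingredient D: 231.0 × 0.01510 = 3.488 t
Total LOI = 155.9 t
Glass = batch − LOI = 1475 − 155.9 = 1319 t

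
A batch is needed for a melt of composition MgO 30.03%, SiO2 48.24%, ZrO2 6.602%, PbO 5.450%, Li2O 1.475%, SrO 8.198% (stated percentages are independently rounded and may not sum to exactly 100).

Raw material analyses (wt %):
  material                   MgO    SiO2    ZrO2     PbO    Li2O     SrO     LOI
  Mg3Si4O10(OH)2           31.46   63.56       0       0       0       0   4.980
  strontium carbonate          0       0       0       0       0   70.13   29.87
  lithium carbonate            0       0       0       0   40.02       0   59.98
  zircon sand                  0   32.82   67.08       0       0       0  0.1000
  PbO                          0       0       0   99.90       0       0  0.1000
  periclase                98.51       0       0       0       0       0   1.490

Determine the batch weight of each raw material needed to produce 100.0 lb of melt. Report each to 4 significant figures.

All arithmetic keeps full precision all the way through; mid-chain values are shown, rounded to four significant digits, at each printed step — each reported value includes exactly one rounding. All derived quantities are rebuilt from the weighed amounts for 100.0 lb of glass in exact precision (the six compositions, glass mass, LOI, the yield, the totals), as they appear in problem or answer.
Oxide-by-oxide targets in 100.0 lb melt:
  MgO: 30.03% × 100.0 = 30.03 lb
  SiO2: 48.24% × 100.0 = 48.24 lb
  ZrO2: 6.602% × 100.0 = 6.602 lb
  PbO: 5.450% × 100.0 = 5.450 lb
  Li2O: 1.475% × 100.0 = 1.475 lb
  SrO: 8.198% × 100.0 = 8.198 lb
Checking each oxide sum using the reported weights, per the basis as stated (each sum matches its target mass inside rounding margins):
  MgO: 70.81·0.3146 + 7.869·0.9851 = 30.03 lb (target 30.03 lb)
  SiO2: 70.81·0.6356 + 9.842·0.3282 = 48.24 lb (target 48.24 lb)
  ZrO2: 9.842·0.6708 = 6.602 lb (target 6.602 lb)
  PbO: 5.455·0.9990 = 5.450 lb (target 5.450 lb)
  Li2O: 3.686·0.4002 = 1.475 lb (target 1.475 lb)
  SrO: 11.69·0.7013 = 8.198 lb (target 8.198 lb)
The glass-mass cross-check: Σ batch − LOI loss = 99.99 lb (per-oxide target masses sum to 100.0 lb; against the stated basis, 100.0 lb — a pure rounding effect).
Batch grand total — Σ batch = 109.4 lb; the LOI term Σ batch·LOI equals 9.362 lb; the yield ratio, glass ÷ batch: 91.44%.

Batch per 100.0 lb melt:
  Mg3Si4O10(OH)2: 70.81 lb
  strontium carbonate: 11.69 lb
  lithium carbonate: 3.686 lb
  zircon sand: 9.842 lb
  PbO: 5.455 lb
  periclase: 7.869 lb
Total batch = 109.4 lb; LOI loss = 9.362 lb; yield = 91.44%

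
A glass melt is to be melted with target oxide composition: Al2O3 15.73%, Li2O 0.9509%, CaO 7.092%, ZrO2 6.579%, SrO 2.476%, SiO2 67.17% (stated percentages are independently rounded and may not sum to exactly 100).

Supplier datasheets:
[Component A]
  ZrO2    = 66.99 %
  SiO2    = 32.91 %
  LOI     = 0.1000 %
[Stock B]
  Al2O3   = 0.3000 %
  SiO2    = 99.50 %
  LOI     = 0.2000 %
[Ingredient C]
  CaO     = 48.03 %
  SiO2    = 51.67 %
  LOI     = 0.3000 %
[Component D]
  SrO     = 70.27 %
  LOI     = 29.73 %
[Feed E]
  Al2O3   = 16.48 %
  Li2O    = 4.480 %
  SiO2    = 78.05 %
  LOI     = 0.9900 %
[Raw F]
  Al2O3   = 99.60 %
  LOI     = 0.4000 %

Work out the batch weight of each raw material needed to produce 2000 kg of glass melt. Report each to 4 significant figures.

Batch per 2000 kg glass melt:
  Component A: 196.4 kg
  Stock B: 798.8 kg
  Ingredient C: 295.3 kg
  Component D: 70.47 kg
  Feed E: 424.5 kg
  Raw F: 243.2 kg
Total batch = 2029 kg; LOI loss = 28.81 kg; yield = 98.58%

Values along the way are printed (rounded to 4 significant figures) in the printout; each numeric step maintains exact precision all the way through. A single rounding produces each reported result — derived quantities, which include the totals, LOI, the yield, the six compositions, glass mass, are computed at full float precision, exactly as shown in the problem or the answer, from the batch weights at 2000 kg of glass.
Target oxide masses per 2000 kg glass melt:
  Al2O3: 15.73% × 2000 = 314.6 kg
  Li2O: 0.9509% × 2000 = 19.02 kg
  CaO: 7.092% × 2000 = 141.8 kg
  ZrO2: 6.579% × 2000 = 131.6 kg
  SrO: 2.476% × 2000 = 49.52 kg
  SiO2: 67.17% × 2000 = 1343 kg
Verifying the oxide balance applying the batch weights above, per the basis as stated (oxide sums agree with the targets given rounding of the digits):
  Al2O3: 798.8·0.003000 + 424.5·0.1648 + 243.2·0.9960 = 314.6 kg (target 314.6 kg)
  Li2O: 424.5·0.04480 = 19.02 kg (target 19.02 kg)
  CaO: 295.3·0.4803 = 141.8 kg (target 141.8 kg)
  ZrO2: 196.4·0.6699 = 131.6 kg (target 131.6 kg)
  SrO: 70.47·0.7027 = 49.52 kg (target 49.52 kg)
  SiO2: 196.4·0.3291 + 798.8·0.9950 + 295.3·0.5167 + 424.5·0.7805 = 1343 kg (target 1343 kg)
Glass-mass bookkeeping: Σ batch − LOI loss = 2000 kg (the Σ of target masses is 2000 kg; against the stated basis, 2000 kg — any gap is answer rounding).
Adding the batch up: Σ batch = 2029 kg; ignition loss, Σ(batch × LOI) = 28.81 kg; yield, glass over the total, = 98.58%.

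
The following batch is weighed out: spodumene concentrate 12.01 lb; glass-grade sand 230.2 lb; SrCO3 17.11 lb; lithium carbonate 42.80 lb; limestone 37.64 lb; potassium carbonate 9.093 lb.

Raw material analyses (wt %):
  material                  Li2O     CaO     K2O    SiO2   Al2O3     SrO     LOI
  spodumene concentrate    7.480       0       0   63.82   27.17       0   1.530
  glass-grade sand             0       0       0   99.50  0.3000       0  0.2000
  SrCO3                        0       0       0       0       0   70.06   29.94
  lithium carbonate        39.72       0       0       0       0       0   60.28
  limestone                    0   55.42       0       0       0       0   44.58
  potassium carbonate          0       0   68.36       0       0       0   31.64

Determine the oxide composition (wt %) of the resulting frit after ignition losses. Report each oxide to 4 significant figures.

Mid-chain values appear rounded off to 4 significant figures alongside each step — all arithmetic runs at full float precision at all times. Every reported result receives exactly one rounding. All derived quantities, which include six oxide percentages, glass mass, totals, the yield, LOI, are rebuilt in exact precision, as quoted within either problem or answer, using the weight values on 297.6 lb of glass.
What the batch supplies per oxide:
  Li2O: 12.01·0.07480 + 42.80·0.3972 = 17.90 lb
  CaO: 37.64·0.5542 = 20.86 lb
  K2O: 9.093·0.6836 = 6.216 lb
  SiO2: 12.01·0.6382 + 230.2·0.9950 = 236.7 lb
  Al2O3: 12.01·0.2717 + 230.2·0.003000 = 3.954 lb
  SrO: 17.11·0.7006 = 11.99 lb
LOI: 12.01·0.01530 + 230.2·0.002000 + 17.11·0.2994 + 42.80·0.6028 + 37.64·0.4458 + 9.093·0.3164 = 51.22 lb
Glass mass = batch − LOI = 348.9 − 51.22 = 297.6 lb (matching Σ of the oxides)
oxide / glass × 100 gives the wt %

Glass mass = 297.6 lb (batch 348.9 − LOI 51.22).
Composition: Li2O 6.014%, CaO 7.009%, K2O 2.088%, SiO2 79.53%, Al2O3 1.328%, SrO 4.028%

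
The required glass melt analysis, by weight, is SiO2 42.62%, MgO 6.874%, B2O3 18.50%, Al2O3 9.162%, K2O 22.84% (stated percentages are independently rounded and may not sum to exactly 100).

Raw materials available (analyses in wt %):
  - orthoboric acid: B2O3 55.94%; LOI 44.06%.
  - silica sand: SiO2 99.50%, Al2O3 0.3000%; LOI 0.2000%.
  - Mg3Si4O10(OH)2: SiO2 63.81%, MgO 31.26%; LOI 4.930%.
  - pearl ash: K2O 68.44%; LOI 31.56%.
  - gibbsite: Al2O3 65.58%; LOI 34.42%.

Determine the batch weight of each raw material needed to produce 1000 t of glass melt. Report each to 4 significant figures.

In-progress results are displayed, with 4-significant-figure rounding, within the worked lines. The working math maintains full float precision end to end — a single rounding produces every reported result — all derived quantities, which include yield, ignition loss, totals, glass mass, five oxide percentages, are recomputed at exact precision, precisely as stated by question or answer, using the weight values per 1000 t of glass.
The oxide mass targets at 1000 t glass melt:
  SiO2: 42.62% × 1000 = 426.2 t
  MgO: 6.874% × 1000 = 68.74 t
  B2O3: 18.50% × 1000 = 185.0 t
  Al2O3: 9.162% × 1000 = 91.62 t
  K2O: 22.84% × 1000 = 228.4 t
Verifying the oxide balance working from each reported weight, for the quoted basis mass (each sum matches its target mass modulo rounding of the values):
  SiO2: 287.3·0.9950 + 219.9·0.6381 = 426.2 t (target 426.2 t)
  MgO: 219.9·0.3126 = 68.74 t (target 68.74 t)
  B2O3: 330.7·0.5594 = 185.0 t (target 185.0 t)
  Al2O3: 287.3·0.003000 + 138.4·0.6558 = 91.62 t (target 91.62 t)
  K2O: 333.7·0.6844 = 228.4 t (target 228.4 t)
Glass-mass closure: net batch after ignition = 999.9 t (the Σ of target masses is 1000 t; against the stated basis, 1000 t — gaps are rounding artifacts).
Adding the batch up: Σ batch = 1310 t; LOI removed, Σ of batch·LOI: 310.1 t; the yield ratio, glass ÷ batch: 76.33%.

Batch per 1000 t glass melt:
  orthoboric acid: 330.7 t
  silica sand: 287.3 t
  Mg3Si4O10(OH)2: 219.9 t
  pearl ash: 333.7 t
  gibbsite: 138.4 t
Total batch = 1310 t; LOI loss = 310.1 t; yield = 76.33%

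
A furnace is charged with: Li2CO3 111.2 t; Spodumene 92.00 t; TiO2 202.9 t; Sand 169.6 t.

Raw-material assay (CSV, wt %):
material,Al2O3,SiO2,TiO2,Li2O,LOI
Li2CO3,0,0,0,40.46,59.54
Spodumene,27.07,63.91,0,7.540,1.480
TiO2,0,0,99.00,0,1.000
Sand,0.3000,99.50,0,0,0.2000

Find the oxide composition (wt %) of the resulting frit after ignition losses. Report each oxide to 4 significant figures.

Working values are printed, rounded to four significant figures, between the steps. Full precision is carried at every stage; every reported result takes exactly one rounding; the derived quantities, including net glass mass, yield, the totals, ignition loss, the four compositions, are carried starting from the weights at 505.8 t of glass in exact precision as quoted within question or answer.
Oxide masses out of the charge:
  Al2O3: 92.00·0.2707 + 169.6·0.003000 = 25.41 t
  SiO2: 92.00·0.6391 + 169.6·0.9950 = 227.5 t
  TiO2: 202.9·0.9900 = 200.9 t
  Li2O: 111.2·0.4046 + 92.00·0.07540 = 51.93 t
LOI: 111.2·0.5954 + 92.00·0.01480 + 202.9·0.01000 + 169.6·0.002000 = 69.94 t
Glass = total batch minus LOI = 575.7 − 69.94 = 505.8 t (matching Σ of the oxides)
wt %: oxide over glass, times 100

Glass mass = 505.8 t (batch 575.7 − LOI 69.94).
Composition: Al2O3 5.025%, SiO2 44.99%, TiO2 39.72%, Li2O 10.27%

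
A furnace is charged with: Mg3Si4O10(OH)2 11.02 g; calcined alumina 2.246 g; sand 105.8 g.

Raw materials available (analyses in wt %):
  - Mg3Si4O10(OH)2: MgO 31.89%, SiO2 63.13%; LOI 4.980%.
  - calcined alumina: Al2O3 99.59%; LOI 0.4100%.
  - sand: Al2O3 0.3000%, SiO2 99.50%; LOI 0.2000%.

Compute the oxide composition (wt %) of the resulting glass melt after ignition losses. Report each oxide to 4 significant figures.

Glass mass = 118.3 g (batch 119.1 − LOI 0.7696).
Composition: Al2O3 2.159%, MgO 2.971%, SiO2 94.87%

Each numeric step runs at full float precision through every step. In-progress results appear (rounded to 4 significant digits) in the working — exactly one rounding goes into each reported figure — all derived quantities, including the yield, net glass mass, the totals, three oxide percentages, LOI, are rebuilt from the batch weights on 118.3 g of glass in full float precision, as quoted within either problem or answer.
Per-oxide mass from batch:
  Al2O3: 2.246·0.9959 + 105.8·0.003000 = 2.554 g
  MgO: 11.02·0.3189 = 3.514 g
  SiO2: 11.02·0.6313 + 105.8·0.9950 = 112.2 g
LOI: 11.02·0.04980 + 2.246·0.004100 + 105.8·0.002000 = 0.7696 g
The glass mass, total less LOI, = 119.1 − 0.7696 = 118.3 g (the oxide masses sum to this)
oxide / glass × 100 gives the wt %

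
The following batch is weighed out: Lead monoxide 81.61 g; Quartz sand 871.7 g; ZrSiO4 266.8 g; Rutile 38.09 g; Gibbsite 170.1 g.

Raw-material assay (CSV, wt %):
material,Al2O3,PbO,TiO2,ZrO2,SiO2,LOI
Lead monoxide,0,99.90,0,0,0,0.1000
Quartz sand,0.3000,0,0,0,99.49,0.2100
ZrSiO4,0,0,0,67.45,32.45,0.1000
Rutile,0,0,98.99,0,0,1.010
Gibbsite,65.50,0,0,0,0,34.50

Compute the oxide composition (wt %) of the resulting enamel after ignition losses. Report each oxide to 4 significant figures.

Intermediates appear rounded off to 4 significant digits in the printout. All arithmetic carries full precision through the solve; each reported figure is rounded just once; all derived quantities, which include ignition loss, yield, glass mass, the five compositions, the totals, are carried at exact precision, exactly as printed in the problem or answer text, using the weight values on 1367 g of glass.
What the batch supplies per oxide:
  Al2O3: 871.7·0.003000 + 170.1·0.6550 = 114.0 g
  PbO: 81.61·0.9990 = 81.53 g
  TiO2: 38.09·0.9899 = 37.71 g
  ZrO2: 266.8·0.6745 = 180.0 g
  SiO2: 871.7·0.9949 + 266.8·0.3245 = 953.8 g
LOI: 81.61·0.001000 + 871.7·0.002100 + 266.8·0.001000 + 38.09·0.01010 + 170.1·0.3450 = 61.25 g
batch − LOI leaves glass = 1428 − 61.25 = 1367 g (the oxide masses sum to this)
percent by weight: oxide/glass ×100

Glass mass = 1367 g (batch 1428 − LOI 61.25).
Composition: Al2O3 8.341%, PbO 5.964%, TiO2 2.758%, ZrO2 13.16%, SiO2 69.77%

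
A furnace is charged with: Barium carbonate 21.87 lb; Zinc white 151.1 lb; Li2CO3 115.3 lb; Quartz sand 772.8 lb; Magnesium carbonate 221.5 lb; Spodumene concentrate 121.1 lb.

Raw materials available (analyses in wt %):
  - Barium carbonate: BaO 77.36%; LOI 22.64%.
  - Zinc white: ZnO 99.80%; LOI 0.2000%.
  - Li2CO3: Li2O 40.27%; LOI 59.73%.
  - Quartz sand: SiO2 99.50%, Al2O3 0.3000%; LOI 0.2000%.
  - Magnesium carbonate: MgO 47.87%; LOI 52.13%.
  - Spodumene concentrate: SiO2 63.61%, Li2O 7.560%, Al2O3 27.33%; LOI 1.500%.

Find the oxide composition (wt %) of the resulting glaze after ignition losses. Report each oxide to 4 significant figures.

In-progress results appear (rounded to four significant figures) alongside each step. The working math keeps full precision at each step; a single rounding produces each reported value. All derived quantities are recomputed at full float precision (the yield, totals, net glass mass, six oxide percentages, ignition loss) starting from the weights for 1211 lb of glass as given in question or answer.
Oxide masses out of the charge:
  BaO: 21.87·0.7736 = 16.92 lb
  MgO: 221.5·0.4787 = 106.0 lb
  ZnO: 151.1·0.9980 = 150.8 lb
  SiO2: 772.8·0.9950 + 121.1·0.6361 = 846.0 lb
  Li2O: 115.3·0.4027 + 121.1·0.07560 = 55.59 lb
  Al2O3: 772.8·0.003000 + 121.1·0.2733 = 35.42 lb
LOI: 21.87·0.2264 + 151.1·0.002000 + 115.3·0.5973 + 772.8·0.002000 + 221.5·0.5213 + 121.1·0.01500 = 193.0 lb
Resulting glass, batch − LOI: 1404 − 193.0 = 1211 lb (consistent with Σ oxide mass)
each wt % is 100 × oxide ÷ glass

Glass mass = 1211 lb (batch 1404 − LOI 193.0).
Composition: BaO 1.397%, MgO 8.758%, ZnO 12.46%, SiO2 69.87%, Li2O 4.591%, Al2O3 2.925%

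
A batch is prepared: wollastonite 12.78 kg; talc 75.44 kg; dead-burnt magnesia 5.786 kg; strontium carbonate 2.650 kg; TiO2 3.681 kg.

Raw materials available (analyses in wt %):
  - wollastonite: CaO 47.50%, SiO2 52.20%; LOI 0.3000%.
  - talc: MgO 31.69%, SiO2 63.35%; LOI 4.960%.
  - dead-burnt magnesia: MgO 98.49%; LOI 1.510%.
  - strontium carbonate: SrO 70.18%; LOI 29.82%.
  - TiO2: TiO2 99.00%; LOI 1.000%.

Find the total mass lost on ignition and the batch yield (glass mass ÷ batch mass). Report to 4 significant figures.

Exact precision is kept in every operation; in-progress results are shown rounded to four significant figures — every reported result undergoes a single rounding; derived quantities are rebuilt at full precision (the five compositions, yield, the totals, ignition loss, net glass mass) using the weight values for 95.64 kg of glass as given in question or answer.
Each material's LOI contribution:
  wollastonite: 12.78 × 0.003000 = 0.03834 kg
  talc: 75.44 × 0.04960 = 3.742 kg
  dead-burnt magnesia: 5.786 × 0.01510 = 0.08737 kg
  strontium carbonate: 2.650 × 0.2982 = 0.7902 kg
  TiO2: 3.681 × 0.01000 = 0.03681 kg
Total LOI = 4.695 kg
Glass = batch − LOI = 100.3 − 4.695 = 95.64 kg

LOI loss = 4.695 kg; glass = 95.64 kg; yield = 95.32%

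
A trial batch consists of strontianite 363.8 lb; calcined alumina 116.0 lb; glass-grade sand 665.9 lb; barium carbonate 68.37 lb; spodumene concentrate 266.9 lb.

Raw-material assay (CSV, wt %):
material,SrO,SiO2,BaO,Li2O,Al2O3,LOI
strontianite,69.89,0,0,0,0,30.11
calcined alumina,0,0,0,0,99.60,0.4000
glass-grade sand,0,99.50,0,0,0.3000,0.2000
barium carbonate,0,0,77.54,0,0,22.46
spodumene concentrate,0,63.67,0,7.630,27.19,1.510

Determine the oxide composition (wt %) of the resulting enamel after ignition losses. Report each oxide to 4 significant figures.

Glass mass = 1350 lb (batch 1481 − LOI 130.7).
Composition: SrO 18.83%, SiO2 61.66%, BaO 3.926%, Li2O 1.508%, Al2O3 14.08%

In-progress results are shown rounded to four significant figures across the worked steps — each numeric step maintains full float precision all the way through — every reported result is rounded only once; derived quantities, which include the yield, five oxide percentages, ignition loss, the totals, net glass mass, are re-derived at full precision, as quoted within the question or the answer, starting from the weights at 1350 lb of glass.
Mass of each oxide from the mix:
  SrO: 363.8·0.6989 = 254.3 lb
  SiO2: 665.9·0.9950 + 266.9·0.6367 = 832.5 lb
  BaO: 68.37·0.7754 = 53.01 lb
  Li2O: 266.9·0.07630 = 20.36 lb
  Al2O3: 116.0·0.9960 + 665.9·0.003000 + 266.9·0.2719 = 190.1 lb
LOI: 363.8·0.3011 + 116.0·0.004000 + 665.9·0.002000 + 68.37·0.2246 + 266.9·0.01510 = 130.7 lb
Glass = total batch minus LOI = 1481 − 130.7 = 1350 lb (= the summed oxide contributions)
percent share: oxide ÷ glass, ×100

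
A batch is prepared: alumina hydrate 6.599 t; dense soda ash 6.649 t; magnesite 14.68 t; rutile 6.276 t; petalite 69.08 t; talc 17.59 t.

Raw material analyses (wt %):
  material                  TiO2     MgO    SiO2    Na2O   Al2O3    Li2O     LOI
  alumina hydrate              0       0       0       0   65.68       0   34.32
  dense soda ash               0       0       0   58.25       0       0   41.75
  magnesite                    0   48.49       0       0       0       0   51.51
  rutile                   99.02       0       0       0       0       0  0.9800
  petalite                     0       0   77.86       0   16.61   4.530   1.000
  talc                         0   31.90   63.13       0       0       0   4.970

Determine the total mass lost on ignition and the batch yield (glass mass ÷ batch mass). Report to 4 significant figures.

Every computation holds exact precision in every operation; working values are printed rounded to 4 significant digits at each printed step; each reported value is rounded exactly once; the derived quantities (six oxide percentages, the totals, glass mass, LOI, yield) are rebuilt in exact precision using the weight values per 106.6 t of glass as quoted within problem or answer.
Loss on ignition, line by line:
  alumina hydrate: 6.599 × 0.3432 = 2.265 t
  dense soda ash: 6.649 × 0.4175 = 2.776 t
  magnesite: 14.68 × 0.5151 = 7.562 t
  rutile: 6.276 × 0.009800 = 0.06150 t
  petalite: 69.08 × 0.01000 = 0.6908 t
  talc: 17.59 × 0.04970 = 0.8742 t
Total LOI = 14.23 t
Glass = batch − LOI = 120.9 − 14.23 = 106.6 t

LOI loss = 14.23 t; glass = 106.6 t; yield = 88.23%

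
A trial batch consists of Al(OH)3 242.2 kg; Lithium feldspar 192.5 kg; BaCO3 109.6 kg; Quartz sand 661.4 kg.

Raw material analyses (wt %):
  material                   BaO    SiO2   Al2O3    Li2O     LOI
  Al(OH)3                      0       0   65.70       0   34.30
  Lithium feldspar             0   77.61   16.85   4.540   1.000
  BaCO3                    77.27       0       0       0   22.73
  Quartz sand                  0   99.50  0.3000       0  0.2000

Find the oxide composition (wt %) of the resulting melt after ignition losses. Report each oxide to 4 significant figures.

Intermediates are printed, rounded to four significant figures, at each printed step; the working math maintains full precision all the way through — exactly one rounding lands on each reported number. All derived quantities, which include LOI, the totals, glass mass, the four compositions, the yield, are rebuilt at full float precision, as quoted within problem or answer, starting from the weights per 1094 kg of glass.
What the batch supplies per oxide:
  BaO: 109.6·0.7727 = 84.69 kg
  SiO2: 192.5·0.7761 + 661.4·0.9950 = 807.5 kg
  Al2O3: 242.2·0.6570 + 192.5·0.1685 + 661.4·0.003000 = 193.5 kg
  Li2O: 192.5·0.04540 = 8.740 kg
LOI: 242.2·0.3430 + 192.5·0.01000 + 109.6·0.2273 + 661.4·0.002000 = 111.2 kg
Glass mass = batch − LOI = 1206 − 111.2 = 1094 kg (consistent with Σ oxide mass)
percent by weight: oxide/glass ×100

Glass mass = 1094 kg (batch 1206 − LOI 111.2).
Composition: BaO 7.738%, SiO2 73.78%, Al2O3 17.68%, Li2O 0.7985%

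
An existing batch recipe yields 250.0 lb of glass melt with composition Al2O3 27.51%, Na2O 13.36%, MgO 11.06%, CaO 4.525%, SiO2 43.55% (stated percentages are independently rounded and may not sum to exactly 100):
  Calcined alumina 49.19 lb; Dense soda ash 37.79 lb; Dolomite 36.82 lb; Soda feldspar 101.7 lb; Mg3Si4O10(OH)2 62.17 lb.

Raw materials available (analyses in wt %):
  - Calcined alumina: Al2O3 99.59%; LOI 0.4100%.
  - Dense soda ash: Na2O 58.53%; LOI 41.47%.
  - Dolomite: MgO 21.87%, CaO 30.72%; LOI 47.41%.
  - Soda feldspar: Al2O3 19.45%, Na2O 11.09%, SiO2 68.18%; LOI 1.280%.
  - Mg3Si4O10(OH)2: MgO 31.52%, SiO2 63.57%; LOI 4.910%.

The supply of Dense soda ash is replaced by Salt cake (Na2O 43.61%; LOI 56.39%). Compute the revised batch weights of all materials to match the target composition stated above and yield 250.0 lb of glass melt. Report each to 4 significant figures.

All internal work runs at full precision at all times; working values are displayed (rounded to 4 significant digits) as written — a single rounding produces every reported value; all derived quantities, including ignition loss, glass mass, the five compositions, totals, the yield, are recomputed starting from the weights on 250.0 lb of glass in exact precision as set out in question or answer.
Oxide-by-oxide targets in 250.0 lb glass melt:
  Al2O3: 27.51% × 250.0 = 68.78 lb
  Na2O: 13.36% × 250.0 = 33.40 lb
  MgO: 11.06% × 250.0 = 27.65 lb
  CaO: 4.525% × 250.0 = 11.31 lb
  SiO2: 43.55% × 250.0 = 108.9 lb
Checking each oxide sum on the weights just shown, versus the basis set out (target by target, the sums agree modulo rounding of the values):
  Al2O3: 49.19·0.9959 + 101.7·0.1945 = 68.77 lb (target 68.78 lb)
  Na2O: 50.72·0.4361 + 101.7·0.1109 = 33.40 lb (target 33.40 lb)
  MgO: 36.82·0.2187 + 62.17·0.3152 = 27.65 lb (target 27.65 lb)
  CaO: 36.82·0.3072 = 11.31 lb (target 11.31 lb)
  SiO2: 101.7·0.6818 + 62.17·0.6357 = 108.9 lb (target 108.9 lb)
Glass-mass sanity pass: the batch minus its LOI: 250.0 lb (targets for the oxides total 250.0 lb; with the basis standing at 250.0 lb — a pure rounding effect).
Whole-batch sum: Σ batch = 300.6 lb; ignition loss, Σ(batch × LOI) = 50.61 lb; the yield ratio, glass ÷ batch: 83.16%.

Revised batch per 250.0 lb glass melt:
  Calcined alumina: 49.19 lb
  Salt cake: 50.72 lb
  Dolomite: 36.82 lb
  Soda feldspar: 101.7 lb
  Mg3Si4O10(OH)2: 62.17 lb
Total batch = 300.6 lb; LOI loss = 50.61 lb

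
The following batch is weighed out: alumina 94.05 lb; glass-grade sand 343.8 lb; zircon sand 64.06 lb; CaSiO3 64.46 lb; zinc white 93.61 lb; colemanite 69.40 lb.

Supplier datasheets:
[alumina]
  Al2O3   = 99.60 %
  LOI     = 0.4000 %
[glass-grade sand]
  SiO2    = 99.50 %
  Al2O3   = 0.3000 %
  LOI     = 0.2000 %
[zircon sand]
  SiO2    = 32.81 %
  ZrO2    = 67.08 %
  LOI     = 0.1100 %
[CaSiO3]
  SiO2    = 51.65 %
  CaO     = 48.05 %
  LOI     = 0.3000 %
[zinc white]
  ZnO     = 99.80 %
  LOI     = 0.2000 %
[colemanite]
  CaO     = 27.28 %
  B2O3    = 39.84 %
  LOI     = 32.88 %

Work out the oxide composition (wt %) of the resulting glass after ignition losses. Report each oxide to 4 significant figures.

Values along the way appear rounded off to 4 significant digits in the printout; all internal work runs at full float precision all the way through — every reported value is rounded only once. The derived quantities (six oxide percentages, the totals, glass mass, the yield, ignition loss) are rebuilt starting from the weights per 705.0 lb of glass at exact precision, as they appear in the problem or the answer.
Oxide masses out of the charge:
  SiO2: 343.8·0.9950 + 64.06·0.3281 + 64.46·0.5165 = 396.4 lb
  ZrO2: 64.06·0.6708 = 42.97 lb
  CaO: 64.46·0.4805 + 69.40·0.2728 = 49.91 lb
  ZnO: 93.61·0.9980 = 93.42 lb
  B2O3: 69.40·0.3984 = 27.65 lb
  Al2O3: 94.05·0.9960 + 343.8·0.003000 = 94.71 lb
LOI: 94.05·0.004000 + 343.8·0.002000 + 64.06·0.001100 + 64.46·0.003000 + 93.61·0.002000 + 69.40·0.3288 = 24.33 lb
Glass = total batch minus LOI = 729.4 − 24.33 = 705.0 lb (matching Σ of the oxides)
each wt % is 100 × oxide ÷ glass

Glass mass = 705.0 lb (batch 729.4 − LOI 24.33).
Composition: SiO2 56.22%, ZrO2 6.095%, CaO 7.078%, ZnO 13.25%, B2O3 3.922%, Al2O3 13.43%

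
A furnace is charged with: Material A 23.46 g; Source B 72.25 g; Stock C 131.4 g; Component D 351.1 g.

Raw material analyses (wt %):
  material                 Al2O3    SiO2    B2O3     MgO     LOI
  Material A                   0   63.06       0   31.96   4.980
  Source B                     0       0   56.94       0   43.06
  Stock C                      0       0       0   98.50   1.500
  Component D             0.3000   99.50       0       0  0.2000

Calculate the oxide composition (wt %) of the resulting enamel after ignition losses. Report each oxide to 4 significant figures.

All arithmetic keeps exact precision end to end — rounding to 4 significant figures governs every mid-chain value as shown. A single rounding yields every reported result — all derived quantities (the totals, LOI, yield, the four compositions, glass mass) are computed at full float precision from the batch weights for 543.3 g of glass as quoted within either problem or answer.
Oxide-by-oxide delivered mass:
  Al2O3: 351.1·0.003000 = 1.053 g
  SiO2: 23.46·0.6306 + 351.1·0.9950 = 364.1 g
  B2O3: 72.25·0.5694 = 41.14 g
  MgO: 23.46·0.3196 + 131.4·0.9850 = 136.9 g
LOI: 23.46·0.04980 + 72.25·0.4306 + 131.4·0.01500 + 351.1·0.002000 = 34.95 g
batch − LOI leaves glass = 578.2 − 34.95 = 543.3 g (consistent with Σ oxide mass)
percent share: oxide ÷ glass, ×100

Glass mass = 543.3 g (batch 578.2 − LOI 34.95).
Composition: Al2O3 0.1939%, SiO2 67.03%, B2O3 7.573%, MgO 25.20%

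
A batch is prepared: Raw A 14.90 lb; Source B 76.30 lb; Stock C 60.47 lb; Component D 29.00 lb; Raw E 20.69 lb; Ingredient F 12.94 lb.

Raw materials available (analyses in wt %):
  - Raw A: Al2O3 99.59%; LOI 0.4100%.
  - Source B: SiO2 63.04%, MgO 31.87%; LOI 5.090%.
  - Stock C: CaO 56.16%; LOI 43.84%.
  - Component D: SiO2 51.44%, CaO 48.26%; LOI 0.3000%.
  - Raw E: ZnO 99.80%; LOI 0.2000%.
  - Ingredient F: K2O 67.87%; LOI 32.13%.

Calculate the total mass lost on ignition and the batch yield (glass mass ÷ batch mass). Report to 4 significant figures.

In-progress results appear, rounded to four significant figures, at each printed step; the working math keeps full precision all the way through — every reported result carries a single rounding — the derived quantities are carried at full float precision (yield, the totals, the six compositions, LOI, glass mass) using the weight values on 179.6 lb of glass as they appear in the problem or answer text.
Each material's LOI contribution:
  Raw A: 14.90 × 0.004100 = 0.06109 lb
  Source B: 76.30 × 0.05090 = 3.884 lb
  Stock C: 60.47 × 0.4384 = 26.51 lb
  Component D: 29.00 × 0.003000 = 0.08700 lb
  Raw E: 20.69 × 0.002000 = 0.04138 lb
  Ingredient F: 12.94 × 0.3213 = 4.158 lb
Total LOI = 34.74 lb
Glass = batch − LOI = 214.3 − 34.74 = 179.6 lb

LOI loss = 34.74 lb; glass = 179.6 lb; yield = 83.79%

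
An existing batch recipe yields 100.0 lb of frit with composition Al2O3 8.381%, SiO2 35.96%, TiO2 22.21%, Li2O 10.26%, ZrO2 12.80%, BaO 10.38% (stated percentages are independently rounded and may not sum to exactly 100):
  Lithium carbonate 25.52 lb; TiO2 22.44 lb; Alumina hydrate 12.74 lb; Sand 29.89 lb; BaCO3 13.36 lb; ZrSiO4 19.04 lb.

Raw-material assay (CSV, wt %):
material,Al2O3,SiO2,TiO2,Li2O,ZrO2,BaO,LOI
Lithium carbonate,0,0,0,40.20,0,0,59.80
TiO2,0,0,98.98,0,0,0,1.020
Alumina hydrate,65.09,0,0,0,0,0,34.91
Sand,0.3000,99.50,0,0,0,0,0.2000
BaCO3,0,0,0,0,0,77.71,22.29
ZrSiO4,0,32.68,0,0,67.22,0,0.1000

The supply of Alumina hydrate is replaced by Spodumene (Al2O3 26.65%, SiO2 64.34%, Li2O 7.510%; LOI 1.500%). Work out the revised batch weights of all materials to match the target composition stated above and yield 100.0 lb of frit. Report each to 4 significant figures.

Revised batch per 100.0 lb frit:
  Lithium carbonate: 19.67 lb
  TiO2: 22.44 lb
  Spodumene: 31.34 lb
  Sand: 9.621 lb
  BaCO3: 13.36 lb
  ZrSiO4: 19.04 lb
Total batch = 115.5 lb; LOI loss = 15.48 lb

Rounding to 4 significant digits extends to each in-between result as printed — all arithmetic maintains full float precision in every operation; exactly one rounding lands on every reported figure; derived quantities (six oxide percentages, ignition loss, glass mass, totals, the yield) are rebuilt at exact precision using the weight values for 100.0 lb of glass, as set out in the problem or answer text.
The oxide mass targets at 100.0 lb frit:
  Al2O3: 8.381% × 100.0 = 8.381 lb
  SiO2: 35.96% × 100.0 = 35.96 lb
  TiO2: 22.21% × 100.0 = 22.21 lb
  Li2O: 10.26% × 100.0 = 10.26 lb
  ZrO2: 12.80% × 100.0 = 12.80 lb
  BaO: 10.38% × 100.0 = 10.38 lb
Balance tally, oxide-wise, working from each reported weight, versus the basis set out (delivered sums recover each target given rounding of the digits):
  Al2O3: 31.34·0.2665 + 9.621·0.003000 = 8.381 lb (target 8.381 lb)
  SiO2: 31.34·0.6434 + 9.621·0.9950 + 19.04·0.3268 = 35.96 lb (target 35.96 lb)
  TiO2: 22.44·0.9898 = 22.21 lb (target 22.21 lb)
  Li2O: 19.67·0.4020 + 31.34·0.07510 = 10.26 lb (target 10.26 lb)
  ZrO2: 19.04·0.6722 = 12.80 lb (target 12.80 lb)
  BaO: 13.36·0.7771 = 10.38 lb (target 10.38 lb)
The glass-mass cross-check: Σ batch − LOI loss = 99.99 lb (summing oxide targets gives 99.99 lb; versus the stated basis of 100.0 lb — a pure rounding effect).
Batch total: Σ batch = 115.5 lb; Σ batch·LOI gives LOI loss = 15.48 lb; yield, glass over the total, = 86.60%.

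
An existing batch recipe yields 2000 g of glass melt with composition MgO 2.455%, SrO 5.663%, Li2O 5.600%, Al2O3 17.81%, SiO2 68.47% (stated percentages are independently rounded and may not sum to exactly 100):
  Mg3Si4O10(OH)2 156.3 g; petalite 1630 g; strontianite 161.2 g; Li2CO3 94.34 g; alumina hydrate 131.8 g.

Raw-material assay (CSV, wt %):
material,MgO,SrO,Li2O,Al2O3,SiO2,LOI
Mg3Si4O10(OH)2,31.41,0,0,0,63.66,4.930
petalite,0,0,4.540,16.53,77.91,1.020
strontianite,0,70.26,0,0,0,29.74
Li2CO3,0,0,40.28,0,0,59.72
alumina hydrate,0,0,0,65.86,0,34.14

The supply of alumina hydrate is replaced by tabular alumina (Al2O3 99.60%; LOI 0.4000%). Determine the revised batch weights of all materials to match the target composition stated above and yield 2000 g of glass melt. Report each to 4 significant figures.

Every computation maintains exact precision through every step; in-progress results are shown rounded to 4 significant figures alongside each step — each reported result undergoes a single rounding. The derived quantities (five oxide percentages, LOI, glass mass, the totals, the yield) are rebuilt from the weighed amounts at 2000 g of glass in full float precision as given in the problem or answer text.
Target oxide masses per 2000 g glass melt:
  MgO: 2.455% × 2000 = 49.10 g
  SrO: 5.663% × 2000 = 113.3 g
  Li2O: 5.600% × 2000 = 112.0 g
  Al2O3: 17.81% × 2000 = 356.2 g
  SiO2: 68.47% × 2000 = 1369 g
Oxide-by-oxide audit with the batch weights as given, against the basis in use (target by target, the sums agree inside rounding margins):
  MgO: 156.3·0.3141 = 49.09 g (target 49.10 g)
  SrO: 161.2·0.7026 = 113.3 g (target 113.3 g)
  Li2O: 1630·0.04540 + 94.34·0.4028 = 112.0 g (target 112.0 g)
  Al2O3: 1630·0.1653 + 87.12·0.9960 = 356.2 g (target 356.2 g)
  SiO2: 156.3·0.6366 + 1630·0.7791 = 1369 g (target 1369 g)
Glass mass check: the batch minus its LOI: 2000 g (oxide target masses add up to 2000 g; with the basis standing at 2000 g — differing by rounding only).
Adding the batch up: Σ batch = 2129 g; ignition loss, Σ(batch × LOI) = 129.0 g; glass ÷ batch gives a yield of 93.94%.

Revised batch per 2000 g glass melt:
  Mg3Si4O10(OH)2: 156.3 g
  petalite: 1630 g
  strontianite: 161.2 g
  Li2CO3: 94.34 g
  tabular alumina: 87.12 g
Total batch = 2129 g; LOI loss = 129.0 g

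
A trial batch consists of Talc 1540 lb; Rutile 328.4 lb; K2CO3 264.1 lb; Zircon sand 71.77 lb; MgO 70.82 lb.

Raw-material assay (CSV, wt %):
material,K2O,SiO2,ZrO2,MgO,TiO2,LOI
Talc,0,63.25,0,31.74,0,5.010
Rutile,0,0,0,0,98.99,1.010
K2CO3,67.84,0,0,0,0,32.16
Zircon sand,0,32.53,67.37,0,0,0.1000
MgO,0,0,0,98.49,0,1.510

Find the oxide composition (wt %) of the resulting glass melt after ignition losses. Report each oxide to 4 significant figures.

The whole derivation holds full precision in every operation — rounding to four significant figures applies to each mid-chain value as shown — every reported figure is rounded exactly once; all derived quantities, including LOI, the yield, glass mass, five oxide percentages, the totals, are re-derived from the weighed amounts for 2109 lb of glass at full float precision, as written in the question or the answer.
Oxide masses out of the charge:
  K2O: 264.1·0.6784 = 179.2 lb
  SiO2: 1540·0.6325 + 71.77·0.3253 = 997.4 lb
  ZrO2: 71.77·0.6737 = 48.35 lb
  MgO: 1540·0.3174 + 70.82·0.9849 = 558.5 lb
  TiO2: 328.4·0.9899 = 325.1 lb
LOI: 1540·0.05010 + 328.4·0.01010 + 264.1·0.3216 + 71.77·0.001000 + 70.82·0.01510 = 166.5 lb
Resulting glass, batch − LOI: 2275 − 166.5 = 2109 lb (the oxide masses sum to this)
percent by weight: oxide/glass ×100

Glass mass = 2109 lb (batch 2275 − LOI 166.5).
Composition: K2O 8.497%, SiO2 47.30%, ZrO2 2.293%, MgO 26.49%, TiO2 15.42%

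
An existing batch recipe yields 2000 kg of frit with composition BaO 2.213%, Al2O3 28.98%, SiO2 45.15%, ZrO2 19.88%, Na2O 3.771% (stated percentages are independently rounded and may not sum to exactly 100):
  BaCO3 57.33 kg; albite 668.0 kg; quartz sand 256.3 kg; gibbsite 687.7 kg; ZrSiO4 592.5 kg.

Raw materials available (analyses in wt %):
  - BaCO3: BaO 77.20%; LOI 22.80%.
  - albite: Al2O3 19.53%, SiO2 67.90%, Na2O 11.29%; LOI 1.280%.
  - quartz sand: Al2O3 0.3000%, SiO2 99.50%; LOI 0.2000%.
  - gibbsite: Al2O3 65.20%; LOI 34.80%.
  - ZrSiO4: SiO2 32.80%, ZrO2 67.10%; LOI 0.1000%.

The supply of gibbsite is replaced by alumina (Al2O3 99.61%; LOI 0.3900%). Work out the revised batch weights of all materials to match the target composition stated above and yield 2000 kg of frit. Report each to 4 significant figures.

Values along the way appear rounded off to 4 significant figures between the steps. The whole derivation keeps full precision at every stage; every reported number undergoes a single rounding; all derived quantities, which include LOI, yield, the five compositions, net glass mass, the totals, are computed in full precision, as set out in the problem or the answer, from the weighed amounts on 2000 kg of glass.
The oxide mass targets at 2000 kg frit:
  BaO: 2.213% × 2000 = 44.26 kg
  Al2O3: 28.98% × 2000 = 579.6 kg
  SiO2: 45.15% × 2000 = 903.0 kg
  ZrO2: 19.88% × 2000 = 397.6 kg
  Na2O: 3.771% × 2000 = 75.42 kg
Balance tally, oxide-wise, on the weights just shown, under the basis named above (oxide sums agree with the targets inside rounding margins):
  BaO: 57.33·0.7720 = 44.26 kg (target 44.26 kg)
  Al2O3: 668.0·0.1953 + 256.3·0.003000 + 450.1·0.9961 = 579.6 kg (target 579.6 kg)
  SiO2: 668.0·0.6790 + 256.3·0.9950 + 592.5·0.3280 = 902.9 kg (target 903.0 kg)
  ZrO2: 592.5·0.6710 = 397.6 kg (target 397.6 kg)
  Na2O: 668.0·0.1129 = 75.42 kg (target 75.42 kg)
Consistency of the glass mass: whole batch net of LOI = 2000 kg (summing oxide targets gives 2000 kg; versus the stated basis of 2000 kg — any gap is answer rounding).
Total batch = Σ batch = 2024 kg; loss to ignition Σ batch·LOI = 24.48 kg; yield: glass divided by total = 98.79%.

Revised batch per 2000 kg frit:
  BaCO3: 57.33 kg
  albite: 668.0 kg
  quartz sand: 256.3 kg
  alumina: 450.1 kg
  ZrSiO4: 592.5 kg
Total batch = 2024 kg; LOI loss = 24.48 kg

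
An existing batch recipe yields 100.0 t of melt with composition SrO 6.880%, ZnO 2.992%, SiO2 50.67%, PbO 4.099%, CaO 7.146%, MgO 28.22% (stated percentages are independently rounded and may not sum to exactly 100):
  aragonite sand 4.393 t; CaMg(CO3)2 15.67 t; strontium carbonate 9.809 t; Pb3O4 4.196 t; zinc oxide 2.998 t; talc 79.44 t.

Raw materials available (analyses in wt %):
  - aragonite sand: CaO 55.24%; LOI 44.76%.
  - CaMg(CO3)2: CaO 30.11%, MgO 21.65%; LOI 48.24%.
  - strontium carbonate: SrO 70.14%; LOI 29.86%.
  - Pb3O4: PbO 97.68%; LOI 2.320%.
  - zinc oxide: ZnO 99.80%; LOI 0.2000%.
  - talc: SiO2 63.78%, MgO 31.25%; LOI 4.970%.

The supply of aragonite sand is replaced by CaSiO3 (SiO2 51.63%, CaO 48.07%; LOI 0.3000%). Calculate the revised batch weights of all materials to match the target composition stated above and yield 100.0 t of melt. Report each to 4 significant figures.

Revised batch per 100.0 t melt:
  CaSiO3: 2.915 t
  CaMg(CO3)2: 19.08 t
  strontium carbonate: 9.809 t
  Pb3O4: 4.196 t
  zinc oxide: 2.998 t
  talc: 77.09 t
Total batch = 116.1 t; LOI loss = 16.08 t

All internal work holds full float precision in all steps — working values are printed rounded off to 4 significant figures alongside each step. Exactly one rounding goes into every reported result. All derived quantities are carried in full float precision (totals, the yield, net glass mass, six oxide percentages, LOI) starting from the weights for 100.0 t of glass precisely as stated by the problem or the answer.
Target oxide masses per 100.0 t melt:
  SrO: 6.880% × 100.0 = 6.880 t
  ZnO: 2.992% × 100.0 = 2.992 t
  SiO2: 50.67% × 100.0 = 50.67 t
  PbO: 4.099% × 100.0 = 4.099 t
  CaO: 7.146% × 100.0 = 7.146 t
  MgO: 28.22% × 100.0 = 28.22 t
Verifying the oxide balance working from each reported weight, against the basis in use (each sum matches its target mass up to rounding of the answer):
  SrO: 9.809·0.7014 = 6.880 t (target 6.880 t)
  ZnO: 2.998·0.9980 = 2.992 t (target 2.992 t)
  SiO2: 2.915·0.5163 + 77.09·0.6378 = 50.67 t (target 50.67 t)
  PbO: 4.196·0.9768 = 4.099 t (target 4.099 t)
  CaO: 2.915·0.4807 + 19.08·0.3011 = 7.146 t (target 7.146 t)
  MgO: 19.08·0.2165 + 77.09·0.3125 = 28.22 t (target 28.22 t)
Consistency of the glass mass: batch total minus LOI = 100.0 t (oxide target masses add up to 100.0 t; versus the stated basis of 100.0 t — gaps are rounding artifacts).
Total batch = Σ batch = 116.1 t; LOI loss = Σ batch·LOI = 16.08 t; as yield: glass ÷ batch → 86.15%.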